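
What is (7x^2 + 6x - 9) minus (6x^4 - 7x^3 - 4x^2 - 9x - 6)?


Distribute the minus sign:
  (7x^2 + 6x - 9)
- (6x^4 - 7x^3 - 4x^2 - 9x - 6)
Negate second polynomial: -6x^4 + 7x^3 + 4x^2 + 9x + 6
Add: -6x^4 + 7x^3 + 11x^2 + 15x - 3


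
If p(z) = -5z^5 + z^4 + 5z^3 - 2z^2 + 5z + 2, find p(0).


Using direct substitution:
  -5 * (0)^5 = 0
  1 * (0)^4 = 0
  5 * (0)^3 = 0
  -2 * (0)^2 = 0
  5 * (0)^1 = 0
  constant: 2
Sum = 0 + 0 + 0 + 0 + 0 + 2 = 2


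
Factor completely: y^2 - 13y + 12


Roots satisfy r1 + r2 = -b/a = 13 and r1*r2 = c/a = 12.
So r1 = 12, r2 = 1.
y^2 - 13y + 12 = (y - r1)(y - r2) = (y - 12)(y - 1)


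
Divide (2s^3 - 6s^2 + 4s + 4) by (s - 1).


(2s^3 - 6s^2 + 4s + 4) / (s - 1)
Step 1: 2s^2 * (s - 1) = 2s^3 - 2s^2; subtract.
Step 2: -4s * (s - 1) = -4s^2 + 4s; subtract.
Step 3: 0 * (s - 1) = 0; subtract.
Quotient: 2s^2 - 4s, Remainder: 4


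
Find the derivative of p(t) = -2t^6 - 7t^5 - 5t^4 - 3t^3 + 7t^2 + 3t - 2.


Apply the power rule term by term:
  d/dt(-2t^6) = -12t^5
  d/dt(-7t^5) = -35t^4
  d/dt(-5t^4) = -20t^3
  d/dt(-3t^3) = -9t^2
  d/dt(7t^2) = 14t
  d/dt(3t) = 3
  d/dt(-2) = 0
p'(t) = -12t^5 - 35t^4 - 20t^3 - 9t^2 + 14t + 3


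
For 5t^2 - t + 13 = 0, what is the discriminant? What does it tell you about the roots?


D = b^2 - 4ac = (-1)^2 - 4(5)(13) = 1 - 260 = -259
Since D < 0: two complex conjugate roots (no real roots)


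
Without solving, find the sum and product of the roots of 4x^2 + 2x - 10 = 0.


For ax^2+bx+c=0: sum = -b/a, product = c/a.
a=4, b=2, c=-10
Sum = -(2)/4 = -1/2
Product = (-10)/4 = -5/2


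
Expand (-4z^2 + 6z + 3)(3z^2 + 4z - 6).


Distribute each term of the first polynomial:
  (-4z^2)(3z^2 + 4z - 6) = -12z^4 - 16z^3 + 24z^2
  (6z)(3z^2 + 4z - 6) = 18z^3 + 24z^2 - 36z
  (3)(3z^2 + 4z - 6) = 9z^2 + 12z - 18
Sum: -12z^4 + 2z^3 + 57z^2 - 24z - 18


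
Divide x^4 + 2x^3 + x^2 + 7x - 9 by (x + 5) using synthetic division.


Synthetic division with c = -5. Coefficients: 1, 2, 1, 7, -9
Bring down 1.
  1 * -5 = -5; -5 + 2 = -3
  -3 * -5 = 15; 15 + 1 = 16
  16 * -5 = -80; -80 + 7 = -73
  -73 * -5 = 365; 365 - 9 = 356
Quotient: x^3 - 3x^2 + 16x - 73, Remainder: 356


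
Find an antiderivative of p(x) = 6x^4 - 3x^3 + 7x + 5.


Reverse power rule on each term:
  ∫ 6x^4 dx = (6/5)x^5
  ∫ -3x^3 dx = -(3/4)x^4
  ∫ 7x dx = (7/2)x^2
  ∫ 5 dx = 5x
F(x) = (6/5)x^5 - (3/4)x^4 + (7/2)x^2 + 5x + C


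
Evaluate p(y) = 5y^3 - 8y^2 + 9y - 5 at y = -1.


Using direct substitution:
  5 * (-1)^3 = -5
  -8 * (-1)^2 = -8
  9 * (-1)^1 = -9
  constant: -5
Sum = -5 - 8 - 9 - 5 = -27


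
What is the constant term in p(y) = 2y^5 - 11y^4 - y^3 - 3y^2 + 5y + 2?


Read off the constant term: 2


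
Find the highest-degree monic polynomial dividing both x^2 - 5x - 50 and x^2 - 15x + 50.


Factor each:
  x^2 - 5x - 50 = (x - 10)(x + 5)
  x^2 - 15x + 50 = (x - 10)(x - 5)
Common monic factor: x - 10


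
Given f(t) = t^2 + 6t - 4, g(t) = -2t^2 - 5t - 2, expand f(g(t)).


Substitute g(t) into f:
f(g(t)) = 1*(-2t^2 - 5t - 2)^2 + 6*(-2t^2 - 5t - 2) + (-4)
(-2t^2 - 5t - 2)^2 = 4t^4 + 20t^3 + 33t^2 + 20t + 4
Expand and combine: 4t^4 + 20t^3 + 21t^2 - 10t - 12


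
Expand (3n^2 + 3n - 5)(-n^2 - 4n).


Distribute each term of the first polynomial:
  (3n^2)(-n^2 - 4n) = -3n^4 - 12n^3
  (3n)(-n^2 - 4n) = -3n^3 - 12n^2
  (-5)(-n^2 - 4n) = 5n^2 + 20n
Sum: -3n^4 - 15n^3 - 7n^2 + 20n


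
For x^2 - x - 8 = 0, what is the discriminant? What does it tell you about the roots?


D = b^2 - 4ac = (-1)^2 - 4(1)(-8) = 1 + 32 = 33
Since D > 0: two distinct irrational roots


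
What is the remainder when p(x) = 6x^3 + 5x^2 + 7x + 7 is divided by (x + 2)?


By the Remainder Theorem, the remainder equals p(-2):
  6*(-2)^3 = -48
  5*(-2)^2 = 20
  7*(-2)^1 = -14
  constant: 7
Sum: -48 + 20 - 14 + 7 = -35


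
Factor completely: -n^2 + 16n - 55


Roots satisfy r1 + r2 = -b/a = 16 and r1*r2 = c/a = 55.
So r1 = 11, r2 = 5.
-n^2 + 16n - 55 = -(n - r1)(n - r2) = -(n - 11)(n - 5)


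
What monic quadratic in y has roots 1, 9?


p(y) = (y - 1)(y - 9)
Expand: y^2 - 10y + 9


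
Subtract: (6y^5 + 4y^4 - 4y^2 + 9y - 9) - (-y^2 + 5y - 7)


Distribute the minus sign:
  (6y^5 + 4y^4 - 4y^2 + 9y - 9)
- (-y^2 + 5y - 7)
Negate second polynomial: y^2 - 5y + 7
Add: 6y^5 + 4y^4 - 3y^2 + 4y - 2


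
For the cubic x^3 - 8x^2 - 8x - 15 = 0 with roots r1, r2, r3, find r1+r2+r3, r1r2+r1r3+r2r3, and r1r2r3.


Monic cubic x^3+bx^2+cx+d=0: sum=-b, pairwise sum=c, product=-d.
b=-8, c=-8, d=-15
r1+r2+r3 = 8
r1r2+r1r3+r2r3 = -8
r1r2r3 = 15


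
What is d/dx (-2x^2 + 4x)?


Apply the power rule term by term:
  d/dx(-2x^2) = -4x
  d/dx(4x) = 4
p'(x) = -4x + 4


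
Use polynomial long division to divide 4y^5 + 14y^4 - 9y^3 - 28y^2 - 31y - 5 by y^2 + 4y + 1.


(4y^5 + 14y^4 - 9y^3 - 28y^2 - 31y - 5) / (y^2 + 4y + 1)
Step 1: 4y^3 * (y^2 + 4y + 1) = 4y^5 + 16y^4 + 4y^3; subtract.
Step 2: -2y^2 * (y^2 + 4y + 1) = -2y^4 - 8y^3 - 2y^2; subtract.
Step 3: -5y * (y^2 + 4y + 1) = -5y^3 - 20y^2 - 5y; subtract.
Step 4: -6 * (y^2 + 4y + 1) = -6y^2 - 24y - 6; subtract.
Quotient: 4y^3 - 2y^2 - 5y - 6, Remainder: -2y + 1


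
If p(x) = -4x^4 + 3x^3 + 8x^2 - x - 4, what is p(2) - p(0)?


p(2) = -14
p(0) = -4
p(2) - p(0) = -14 + 4 = -10


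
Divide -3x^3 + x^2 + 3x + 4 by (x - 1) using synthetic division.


Synthetic division with c = 1. Coefficients: -3, 1, 3, 4
Bring down -3.
  -3 * 1 = -3; -3 + 1 = -2
  -2 * 1 = -2; -2 + 3 = 1
  1 * 1 = 1; 1 + 4 = 5
Quotient: -3x^2 - 2x + 1, Remainder: 5


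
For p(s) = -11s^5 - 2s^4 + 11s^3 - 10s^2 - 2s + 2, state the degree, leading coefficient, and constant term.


Highest power of s is 5, with coefficient -11. Constant term is 2.
Degree = 5, leading coefficient = -11, constant term = 2


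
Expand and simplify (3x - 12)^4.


Expand (3x - 12)^4 by repeated multiplication:
  (3x - 12)^2 = 9x^2 - 72x + 144
  (3x - 12)^3 = 27x^3 - 324x^2 + 1296x - 1728
= 81x^4 - 1296x^3 + 7776x^2 - 20736x + 20736


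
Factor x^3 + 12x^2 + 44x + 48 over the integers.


Try integer roots (divisors of 48). x=-4: p(-4)=0.
Divide out (x + 4): quotient is x^2 + 8x + 12.
Factor the quadratic: (x + 2)(x + 6)
Result: (x + 4)(x + 2)(x + 6)


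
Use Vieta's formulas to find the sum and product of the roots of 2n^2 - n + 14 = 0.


For an^2+bn+c=0: sum = -b/a, product = c/a.
a=2, b=-1, c=14
Sum = -(-1)/2 = 1/2
Product = (14)/2 = 7


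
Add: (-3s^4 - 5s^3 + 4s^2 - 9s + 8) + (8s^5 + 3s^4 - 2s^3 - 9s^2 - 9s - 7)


Align terms by degree and add:
  -3s^4 - 5s^3 + 4s^2 - 9s + 8
+ 8s^5 + 3s^4 - 2s^3 - 9s^2 - 9s - 7
= 8s^5 - 7s^3 - 5s^2 - 18s + 1


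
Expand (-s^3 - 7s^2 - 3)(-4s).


Distribute each term of the first polynomial:
  (-s^3)(-4s) = 4s^4
  (-7s^2)(-4s) = 28s^3
  (-3)(-4s) = 12s
Sum: 4s^4 + 28s^3 + 12s


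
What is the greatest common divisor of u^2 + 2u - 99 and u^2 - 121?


Factor each:
  u^2 + 2u - 99 = (u + 11)(u - 9)
  u^2 - 121 = (u + 11)(u - 11)
Common monic factor: u + 11


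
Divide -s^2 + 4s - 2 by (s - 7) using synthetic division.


Synthetic division with c = 7. Coefficients: -1, 4, -2
Bring down -1.
  -1 * 7 = -7; -7 + 4 = -3
  -3 * 7 = -21; -21 - 2 = -23
Quotient: -s - 3, Remainder: -23


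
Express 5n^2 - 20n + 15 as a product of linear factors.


Roots satisfy r1 + r2 = -b/a = 4 and r1*r2 = c/a = 3.
So r1 = 1, r2 = 3.
5n^2 - 20n + 15 = 5(n - r1)(n - r2) = 5(n - 1)(n - 3)


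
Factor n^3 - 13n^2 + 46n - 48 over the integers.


Try integer roots (divisors of -48). n=8: p(8)=0.
Divide out (n - 8): quotient is n^2 - 5n + 6.
Factor the quadratic: (n - 3)(n - 2)
Result: (n - 8)(n - 3)(n - 2)


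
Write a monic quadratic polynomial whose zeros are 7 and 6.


p(t) = (t - 7)(t - 6)
Expand: t^2 - 13t + 42


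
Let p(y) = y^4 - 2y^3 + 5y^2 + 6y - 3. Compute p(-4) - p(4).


p(-4) = 437
p(4) = 229
p(-4) - p(4) = 437 - 229 = 208


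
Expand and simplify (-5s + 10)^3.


Expand (-5s + 10)^3 by repeated multiplication:
  (-5s + 10)^2 = 25s^2 - 100s + 100
= -125s^3 + 750s^2 - 1500s + 1000


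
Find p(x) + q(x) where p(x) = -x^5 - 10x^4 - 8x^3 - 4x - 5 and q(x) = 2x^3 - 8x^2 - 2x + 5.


Align terms by degree and add:
  -x^5 - 10x^4 - 8x^3 - 4x - 5
+ 2x^3 - 8x^2 - 2x + 5
= -x^5 - 10x^4 - 6x^3 - 8x^2 - 6x


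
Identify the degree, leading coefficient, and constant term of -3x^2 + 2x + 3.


Highest power of x is 2, with coefficient -3. Constant term is 3.
Degree = 2, leading coefficient = -3, constant term = 3


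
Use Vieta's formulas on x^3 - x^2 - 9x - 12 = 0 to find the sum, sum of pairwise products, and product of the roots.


Monic cubic x^3+bx^2+cx+d=0: sum=-b, pairwise sum=c, product=-d.
b=-1, c=-9, d=-12
r1+r2+r3 = 1
r1r2+r1r3+r2r3 = -9
r1r2r3 = 12


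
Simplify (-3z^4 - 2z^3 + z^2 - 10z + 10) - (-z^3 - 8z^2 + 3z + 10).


Distribute the minus sign:
  (-3z^4 - 2z^3 + z^2 - 10z + 10)
- (-z^3 - 8z^2 + 3z + 10)
Negate second polynomial: z^3 + 8z^2 - 3z - 10
Add: -3z^4 - z^3 + 9z^2 - 13z


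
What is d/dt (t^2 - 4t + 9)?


Apply the power rule term by term:
  d/dt(t^2) = 2t
  d/dt(-4t) = -4
  d/dt(9) = 0
p'(t) = 2t - 4


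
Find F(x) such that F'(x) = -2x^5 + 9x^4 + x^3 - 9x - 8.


Reverse power rule on each term:
  ∫ -2x^5 dx = -(1/3)x^6
  ∫ 9x^4 dx = (9/5)x^5
  ∫ x^3 dx = (1/4)x^4
  ∫ -9x dx = -(9/2)x^2
  ∫ -8 dx = -8x
F(x) = -(1/3)x^6 + (9/5)x^5 + (1/4)x^4 - (9/2)x^2 - 8x + C


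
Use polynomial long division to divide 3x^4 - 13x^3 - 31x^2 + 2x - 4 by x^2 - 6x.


(3x^4 - 13x^3 - 31x^2 + 2x - 4) / (x^2 - 6x)
Step 1: 3x^2 * (x^2 - 6x) = 3x^4 - 18x^3; subtract.
Step 2: 5x * (x^2 - 6x) = 5x^3 - 30x^2; subtract.
Step 3: -1 * (x^2 - 6x) = -x^2 + 6x; subtract.
Quotient: 3x^2 + 5x - 1, Remainder: -4x - 4


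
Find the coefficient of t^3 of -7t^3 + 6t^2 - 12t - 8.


Read off the coefficient of t^3: -7


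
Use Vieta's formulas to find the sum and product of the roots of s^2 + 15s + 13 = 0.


For as^2+bs+c=0: sum = -b/a, product = c/a.
a=1, b=15, c=13
Sum = -(15)/1 = -15
Product = (13)/1 = 13


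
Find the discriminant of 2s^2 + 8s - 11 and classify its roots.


D = b^2 - 4ac = (8)^2 - 4(2)(-11) = 64 + 88 = 152
Since D > 0: two distinct irrational roots


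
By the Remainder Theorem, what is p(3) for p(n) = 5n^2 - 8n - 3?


By the Remainder Theorem, the remainder equals p(3):
  5*(3)^2 = 45
  -8*(3)^1 = -24
  constant: -3
Sum: 45 - 24 - 3 = 18


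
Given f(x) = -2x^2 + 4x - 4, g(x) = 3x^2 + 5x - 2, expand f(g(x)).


Substitute g(x) into f:
f(g(x)) = -2*(3x^2 + 5x - 2)^2 + 4*(3x^2 + 5x - 2) + (-4)
(3x^2 + 5x - 2)^2 = 9x^4 + 30x^3 + 13x^2 - 20x + 4
Expand and combine: -18x^4 - 60x^3 - 14x^2 + 60x - 20


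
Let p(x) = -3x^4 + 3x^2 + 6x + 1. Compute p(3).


Using direct substitution:
  -3 * (3)^4 = -243
  0 * (3)^3 = 0
  3 * (3)^2 = 27
  6 * (3)^1 = 18
  constant: 1
Sum = -243 + 0 + 27 + 18 + 1 = -197


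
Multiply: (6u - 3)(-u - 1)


Distribute each term of the first polynomial:
  (6u)(-u - 1) = -6u^2 - 6u
  (-3)(-u - 1) = 3u + 3
Sum: -6u^2 - 3u + 3


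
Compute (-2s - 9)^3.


Expand (-2s - 9)^3 by repeated multiplication:
  (-2s - 9)^2 = 4s^2 + 36s + 81
= -8s^3 - 108s^2 - 486s - 729


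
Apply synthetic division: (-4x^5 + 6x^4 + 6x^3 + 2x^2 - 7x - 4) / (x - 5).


Synthetic division with c = 5. Coefficients: -4, 6, 6, 2, -7, -4
Bring down -4.
  -4 * 5 = -20; -20 + 6 = -14
  -14 * 5 = -70; -70 + 6 = -64
  -64 * 5 = -320; -320 + 2 = -318
  -318 * 5 = -1590; -1590 - 7 = -1597
  -1597 * 5 = -7985; -7985 - 4 = -7989
Quotient: -4x^4 - 14x^3 - 64x^2 - 318x - 1597, Remainder: -7989


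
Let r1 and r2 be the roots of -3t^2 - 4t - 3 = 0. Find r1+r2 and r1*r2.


For at^2+bt+c=0: sum = -b/a, product = c/a.
a=-3, b=-4, c=-3
Sum = -(-4)/-3 = -4/3
Product = (-3)/-3 = 1


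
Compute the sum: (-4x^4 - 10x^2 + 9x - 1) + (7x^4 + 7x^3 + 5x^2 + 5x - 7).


Align terms by degree and add:
  -4x^4 - 10x^2 + 9x - 1
+ 7x^4 + 7x^3 + 5x^2 + 5x - 7
= 3x^4 + 7x^3 - 5x^2 + 14x - 8


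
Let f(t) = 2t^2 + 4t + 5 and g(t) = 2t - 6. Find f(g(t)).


Substitute g(t) into f:
f(g(t)) = 2*(2t - 6)^2 + 4*(2t - 6) + 5
(2t - 6)^2 = 4t^2 - 24t + 36
Expand and combine: 8t^2 - 40t + 53


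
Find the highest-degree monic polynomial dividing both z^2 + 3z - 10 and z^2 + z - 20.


Factor each:
  z^2 + 3z - 10 = (z + 5)(z - 2)
  z^2 + z - 20 = (z + 5)(z - 4)
Common monic factor: z + 5


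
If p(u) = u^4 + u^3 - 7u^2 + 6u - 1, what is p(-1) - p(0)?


p(-1) = -14
p(0) = -1
p(-1) - p(0) = -14 + 1 = -13


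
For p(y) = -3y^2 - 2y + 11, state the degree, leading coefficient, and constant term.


Highest power of y is 2, with coefficient -3. Constant term is 11.
Degree = 2, leading coefficient = -3, constant term = 11


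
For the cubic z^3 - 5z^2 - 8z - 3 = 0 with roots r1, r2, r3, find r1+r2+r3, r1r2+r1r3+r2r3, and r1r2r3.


Monic cubic z^3+bz^2+cz+d=0: sum=-b, pairwise sum=c, product=-d.
b=-5, c=-8, d=-3
r1+r2+r3 = 5
r1r2+r1r3+r2r3 = -8
r1r2r3 = 3


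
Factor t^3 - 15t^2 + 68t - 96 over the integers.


Try integer roots (divisors of -96). t=8: p(8)=0.
Divide out (t - 8): quotient is t^2 - 7t + 12.
Factor the quadratic: (t - 3)(t - 4)
Result: (t - 8)(t - 3)(t - 4)


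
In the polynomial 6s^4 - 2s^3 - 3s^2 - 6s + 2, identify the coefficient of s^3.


Read off the coefficient of s^3: -2


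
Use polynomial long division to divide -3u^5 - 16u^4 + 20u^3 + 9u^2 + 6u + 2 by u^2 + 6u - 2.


(-3u^5 - 16u^4 + 20u^3 + 9u^2 + 6u + 2) / (u^2 + 6u - 2)
Step 1: -3u^3 * (u^2 + 6u - 2) = -3u^5 - 18u^4 + 6u^3; subtract.
Step 2: 2u^2 * (u^2 + 6u - 2) = 2u^4 + 12u^3 - 4u^2; subtract.
Step 3: 2u * (u^2 + 6u - 2) = 2u^3 + 12u^2 - 4u; subtract.
Step 4: 1 * (u^2 + 6u - 2) = u^2 + 6u - 2; subtract.
Quotient: -3u^3 + 2u^2 + 2u + 1, Remainder: 4u + 4


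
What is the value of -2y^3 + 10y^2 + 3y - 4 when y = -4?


Using direct substitution:
  -2 * (-4)^3 = 128
  10 * (-4)^2 = 160
  3 * (-4)^1 = -12
  constant: -4
Sum = 128 + 160 - 12 - 4 = 272


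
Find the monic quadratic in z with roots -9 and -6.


p(z) = (z + 9)(z + 6)
Expand: z^2 + 15z + 54


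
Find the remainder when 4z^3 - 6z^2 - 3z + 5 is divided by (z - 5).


By the Remainder Theorem, the remainder equals p(5):
  4*(5)^3 = 500
  -6*(5)^2 = -150
  -3*(5)^1 = -15
  constant: 5
Sum: 500 - 150 - 15 + 5 = 340


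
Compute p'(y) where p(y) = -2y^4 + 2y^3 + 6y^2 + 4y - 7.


Apply the power rule term by term:
  d/dy(-2y^4) = -8y^3
  d/dy(2y^3) = 6y^2
  d/dy(6y^2) = 12y
  d/dy(4y) = 4
  d/dy(-7) = 0
p'(y) = -8y^3 + 6y^2 + 12y + 4


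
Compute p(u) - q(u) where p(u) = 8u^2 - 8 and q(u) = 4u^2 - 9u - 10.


Distribute the minus sign:
  (8u^2 - 8)
- (4u^2 - 9u - 10)
Negate second polynomial: -4u^2 + 9u + 10
Add: 4u^2 + 9u + 2


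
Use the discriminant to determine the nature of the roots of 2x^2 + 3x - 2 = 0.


D = b^2 - 4ac = (3)^2 - 4(2)(-2) = 9 + 16 = 25
Since D > 0: two distinct rational roots


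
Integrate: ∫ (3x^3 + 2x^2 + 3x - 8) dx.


Reverse power rule on each term:
  ∫ 3x^3 dx = (3/4)x^4
  ∫ 2x^2 dx = (2/3)x^3
  ∫ 3x dx = (3/2)x^2
  ∫ -8 dx = -8x
F(x) = (3/4)x^4 + (2/3)x^3 + (3/2)x^2 - 8x + C


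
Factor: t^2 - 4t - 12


Roots satisfy r1 + r2 = -b/a = 4 and r1*r2 = c/a = -12.
So r1 = -2, r2 = 6.
t^2 - 4t - 12 = (t - r1)(t - r2) = (t + 2)(t - 6)


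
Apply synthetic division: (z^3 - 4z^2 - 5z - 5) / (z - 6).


Synthetic division with c = 6. Coefficients: 1, -4, -5, -5
Bring down 1.
  1 * 6 = 6; 6 - 4 = 2
  2 * 6 = 12; 12 - 5 = 7
  7 * 6 = 42; 42 - 5 = 37
Quotient: z^2 + 2z + 7, Remainder: 37


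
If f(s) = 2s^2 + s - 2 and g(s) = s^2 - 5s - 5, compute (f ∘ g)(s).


Substitute g(s) into f:
f(g(s)) = 2*(s^2 - 5s - 5)^2 + 1*(s^2 - 5s - 5) + (-2)
(s^2 - 5s - 5)^2 = s^4 - 10s^3 + 15s^2 + 50s + 25
Expand and combine: 2s^4 - 20s^3 + 31s^2 + 95s + 43


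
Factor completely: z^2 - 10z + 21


Roots satisfy r1 + r2 = -b/a = 10 and r1*r2 = c/a = 21.
So r1 = 3, r2 = 7.
z^2 - 10z + 21 = (z - r1)(z - r2) = (z - 3)(z - 7)


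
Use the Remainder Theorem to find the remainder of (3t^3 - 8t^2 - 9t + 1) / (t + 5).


By the Remainder Theorem, the remainder equals p(-5):
  3*(-5)^3 = -375
  -8*(-5)^2 = -200
  -9*(-5)^1 = 45
  constant: 1
Sum: -375 - 200 + 45 + 1 = -529


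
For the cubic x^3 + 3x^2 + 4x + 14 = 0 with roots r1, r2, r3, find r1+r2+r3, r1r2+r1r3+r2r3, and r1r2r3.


Monic cubic x^3+bx^2+cx+d=0: sum=-b, pairwise sum=c, product=-d.
b=3, c=4, d=14
r1+r2+r3 = -3
r1r2+r1r3+r2r3 = 4
r1r2r3 = -14


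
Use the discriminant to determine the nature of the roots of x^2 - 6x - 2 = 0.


D = b^2 - 4ac = (-6)^2 - 4(1)(-2) = 36 + 8 = 44
Since D > 0: two distinct irrational roots


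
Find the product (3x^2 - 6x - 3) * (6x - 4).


Distribute each term of the first polynomial:
  (3x^2)(6x - 4) = 18x^3 - 12x^2
  (-6x)(6x - 4) = -36x^2 + 24x
  (-3)(6x - 4) = -18x + 12
Sum: 18x^3 - 48x^2 + 6x + 12


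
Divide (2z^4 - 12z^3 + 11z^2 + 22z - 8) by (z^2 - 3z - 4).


(2z^4 - 12z^3 + 11z^2 + 22z - 8) / (z^2 - 3z - 4)
Step 1: 2z^2 * (z^2 - 3z - 4) = 2z^4 - 6z^3 - 8z^2; subtract.
Step 2: -6z * (z^2 - 3z - 4) = -6z^3 + 18z^2 + 24z; subtract.
Step 3: 1 * (z^2 - 3z - 4) = z^2 - 3z - 4; subtract.
Quotient: 2z^2 - 6z + 1, Remainder: z - 4


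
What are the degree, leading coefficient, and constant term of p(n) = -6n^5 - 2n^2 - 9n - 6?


Highest power of n is 5, with coefficient -6. Constant term is -6.
Degree = 5, leading coefficient = -6, constant term = -6


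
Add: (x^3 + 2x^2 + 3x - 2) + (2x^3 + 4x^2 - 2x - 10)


Align terms by degree and add:
  x^3 + 2x^2 + 3x - 2
+ 2x^3 + 4x^2 - 2x - 10
= 3x^3 + 6x^2 + x - 12


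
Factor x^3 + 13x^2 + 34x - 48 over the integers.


Try integer roots (divisors of -48). x=1: p(1)=0.
Divide out (x - 1): quotient is x^2 + 14x + 48.
Factor the quadratic: (x + 6)(x + 8)
Result: (x - 1)(x + 6)(x + 8)


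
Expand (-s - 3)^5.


Expand (-s - 3)^5 by repeated multiplication:
  (-s - 3)^2 = s^2 + 6s + 9
  (-s - 3)^3 = -s^3 - 9s^2 - 27s - 27
  (-s - 3)^4 = s^4 + 12s^3 + 54s^2 + 108s + 81
= -s^5 - 15s^4 - 90s^3 - 270s^2 - 405s - 243


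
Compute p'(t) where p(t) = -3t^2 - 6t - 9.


Apply the power rule term by term:
  d/dt(-3t^2) = -6t
  d/dt(-6t) = -6
  d/dt(-9) = 0
p'(t) = -6t - 6


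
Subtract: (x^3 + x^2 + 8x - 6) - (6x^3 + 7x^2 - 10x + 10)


Distribute the minus sign:
  (x^3 + x^2 + 8x - 6)
- (6x^3 + 7x^2 - 10x + 10)
Negate second polynomial: -6x^3 - 7x^2 + 10x - 10
Add: -5x^3 - 6x^2 + 18x - 16


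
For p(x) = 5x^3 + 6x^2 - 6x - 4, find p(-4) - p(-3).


p(-4) = -204
p(-3) = -67
p(-4) - p(-3) = -204 + 67 = -137


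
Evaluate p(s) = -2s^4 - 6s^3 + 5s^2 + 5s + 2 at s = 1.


Using direct substitution:
  -2 * (1)^4 = -2
  -6 * (1)^3 = -6
  5 * (1)^2 = 5
  5 * (1)^1 = 5
  constant: 2
Sum = -2 - 6 + 5 + 5 + 2 = 4


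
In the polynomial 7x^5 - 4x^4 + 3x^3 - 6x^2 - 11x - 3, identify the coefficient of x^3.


Read off the coefficient of x^3: 3


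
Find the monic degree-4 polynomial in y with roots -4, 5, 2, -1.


p(y) = (y + 4)(y - 5)(y - 2)(y + 1)
Expand: y^4 - 2y^3 - 21y^2 + 22y + 40


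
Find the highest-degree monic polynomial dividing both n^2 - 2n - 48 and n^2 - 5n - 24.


Factor each:
  n^2 - 2n - 48 = (n - 8)(n + 6)
  n^2 - 5n - 24 = (n - 8)(n + 3)
Common monic factor: n - 8


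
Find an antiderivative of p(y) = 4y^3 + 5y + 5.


Reverse power rule on each term:
  ∫ 4y^3 dy = y^4
  ∫ 5y dy = (5/2)y^2
  ∫ 5 dy = 5y
F(y) = y^4 + (5/2)y^2 + 5y + C


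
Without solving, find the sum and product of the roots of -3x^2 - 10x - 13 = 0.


For ax^2+bx+c=0: sum = -b/a, product = c/a.
a=-3, b=-10, c=-13
Sum = -(-10)/-3 = -10/3
Product = (-13)/-3 = 13/3


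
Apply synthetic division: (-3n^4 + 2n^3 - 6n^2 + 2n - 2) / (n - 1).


Synthetic division with c = 1. Coefficients: -3, 2, -6, 2, -2
Bring down -3.
  -3 * 1 = -3; -3 + 2 = -1
  -1 * 1 = -1; -1 - 6 = -7
  -7 * 1 = -7; -7 + 2 = -5
  -5 * 1 = -5; -5 - 2 = -7
Quotient: -3n^3 - n^2 - 7n - 5, Remainder: -7


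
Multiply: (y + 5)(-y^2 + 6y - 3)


Distribute each term of the first polynomial:
  (y)(-y^2 + 6y - 3) = -y^3 + 6y^2 - 3y
  (5)(-y^2 + 6y - 3) = -5y^2 + 30y - 15
Sum: -y^3 + y^2 + 27y - 15


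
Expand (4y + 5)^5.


Expand (4y + 5)^5 by repeated multiplication:
  (4y + 5)^2 = 16y^2 + 40y + 25
  (4y + 5)^3 = 64y^3 + 240y^2 + 300y + 125
  (4y + 5)^4 = 256y^4 + 1280y^3 + 2400y^2 + 2000y + 625
= 1024y^5 + 6400y^4 + 16000y^3 + 20000y^2 + 12500y + 3125


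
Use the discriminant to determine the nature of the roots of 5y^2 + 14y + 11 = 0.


D = b^2 - 4ac = (14)^2 - 4(5)(11) = 196 - 220 = -24
Since D < 0: two complex conjugate roots (no real roots)


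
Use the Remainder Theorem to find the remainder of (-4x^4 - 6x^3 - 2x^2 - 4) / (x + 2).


By the Remainder Theorem, the remainder equals p(-2):
  -4*(-2)^4 = -64
  -6*(-2)^3 = 48
  -2*(-2)^2 = -8
  0*(-2)^1 = 0
  constant: -4
Sum: -64 + 48 - 8 + 0 - 4 = -28


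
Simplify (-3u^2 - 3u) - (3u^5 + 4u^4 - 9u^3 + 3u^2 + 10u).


Distribute the minus sign:
  (-3u^2 - 3u)
- (3u^5 + 4u^4 - 9u^3 + 3u^2 + 10u)
Negate second polynomial: -3u^5 - 4u^4 + 9u^3 - 3u^2 - 10u
Add: -3u^5 - 4u^4 + 9u^3 - 6u^2 - 13u


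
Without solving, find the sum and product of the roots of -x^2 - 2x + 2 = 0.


For ax^2+bx+c=0: sum = -b/a, product = c/a.
a=-1, b=-2, c=2
Sum = -(-2)/-1 = -2
Product = (2)/-1 = -2


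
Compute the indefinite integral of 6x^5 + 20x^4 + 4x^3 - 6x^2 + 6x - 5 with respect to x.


Reverse power rule on each term:
  ∫ 6x^5 dx = x^6
  ∫ 20x^4 dx = 4x^5
  ∫ 4x^3 dx = x^4
  ∫ -6x^2 dx = -2x^3
  ∫ 6x dx = 3x^2
  ∫ -5 dx = -5x
F(x) = x^6 + 4x^5 + x^4 - 2x^3 + 3x^2 - 5x + C


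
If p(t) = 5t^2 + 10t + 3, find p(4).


Using direct substitution:
  5 * (4)^2 = 80
  10 * (4)^1 = 40
  constant: 3
Sum = 80 + 40 + 3 = 123


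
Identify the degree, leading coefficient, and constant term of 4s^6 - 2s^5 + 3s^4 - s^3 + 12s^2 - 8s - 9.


Highest power of s is 6, with coefficient 4. Constant term is -9.
Degree = 6, leading coefficient = 4, constant term = -9


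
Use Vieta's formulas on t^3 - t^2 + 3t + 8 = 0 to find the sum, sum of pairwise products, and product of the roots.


Monic cubic t^3+bt^2+ct+d=0: sum=-b, pairwise sum=c, product=-d.
b=-1, c=3, d=8
r1+r2+r3 = 1
r1r2+r1r3+r2r3 = 3
r1r2r3 = -8


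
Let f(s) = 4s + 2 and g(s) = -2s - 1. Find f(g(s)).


Substitute g(s) into f:
f(g(s)) = 4*(-2s - 1) + 2
Expand and combine: -8s - 2


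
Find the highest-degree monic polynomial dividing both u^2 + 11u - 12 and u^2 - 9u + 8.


Factor each:
  u^2 + 11u - 12 = (u - 1)(u + 12)
  u^2 - 9u + 8 = (u - 1)(u - 8)
Common monic factor: u - 1


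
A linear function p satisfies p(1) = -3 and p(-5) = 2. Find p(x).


p(x) = mx + b. Using p(1)=-3, p(-5)=2:
m = (-3 - 2)/(1 + 5) = -5/6 = -5/6
b = -3 - m*(1) = -3 + 5/6 = -13/6
p(x) = -(5/6)x - (13/6)


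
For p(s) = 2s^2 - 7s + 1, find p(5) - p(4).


p(5) = 16
p(4) = 5
p(5) - p(4) = 16 - 5 = 11


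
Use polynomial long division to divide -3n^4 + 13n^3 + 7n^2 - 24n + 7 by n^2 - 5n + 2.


(-3n^4 + 13n^3 + 7n^2 - 24n + 7) / (n^2 - 5n + 2)
Step 1: -3n^2 * (n^2 - 5n + 2) = -3n^4 + 15n^3 - 6n^2; subtract.
Step 2: -2n * (n^2 - 5n + 2) = -2n^3 + 10n^2 - 4n; subtract.
Step 3: 3 * (n^2 - 5n + 2) = 3n^2 - 15n + 6; subtract.
Quotient: -3n^2 - 2n + 3, Remainder: -5n + 1


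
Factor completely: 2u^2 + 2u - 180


Roots satisfy r1 + r2 = -b/a = -1 and r1*r2 = c/a = -90.
So r1 = -10, r2 = 9.
2u^2 + 2u - 180 = 2(u - r1)(u - r2) = 2(u + 10)(u - 9)


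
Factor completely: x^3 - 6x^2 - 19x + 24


Try integer roots (divisors of 24). x=1: p(1)=0.
Divide out (x - 1): quotient is x^2 - 5x - 24.
Factor the quadratic: (x + 3)(x - 8)
Result: (x - 1)(x + 3)(x - 8)


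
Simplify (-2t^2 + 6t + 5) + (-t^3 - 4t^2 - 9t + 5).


Align terms by degree and add:
  -2t^2 + 6t + 5
  -t^3 - 4t^2 - 9t + 5
= -t^3 - 6t^2 - 3t + 10


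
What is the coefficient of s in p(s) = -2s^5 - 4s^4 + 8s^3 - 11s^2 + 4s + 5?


Read off the coefficient of s: 4


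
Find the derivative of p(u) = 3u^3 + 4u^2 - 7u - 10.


Apply the power rule term by term:
  d/du(3u^3) = 9u^2
  d/du(4u^2) = 8u
  d/du(-7u) = -7
  d/du(-10) = 0
p'(u) = 9u^2 + 8u - 7


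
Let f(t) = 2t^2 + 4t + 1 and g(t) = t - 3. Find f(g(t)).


Substitute g(t) into f:
f(g(t)) = 2*(t - 3)^2 + 4*(t - 3) + 1
(t - 3)^2 = t^2 - 6t + 9
Expand and combine: 2t^2 - 8t + 7


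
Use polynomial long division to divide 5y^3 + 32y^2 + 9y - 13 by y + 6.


(5y^3 + 32y^2 + 9y - 13) / (y + 6)
Step 1: 5y^2 * (y + 6) = 5y^3 + 30y^2; subtract.
Step 2: 2y * (y + 6) = 2y^2 + 12y; subtract.
Step 3: -3 * (y + 6) = -3y - 18; subtract.
Quotient: 5y^2 + 2y - 3, Remainder: 5


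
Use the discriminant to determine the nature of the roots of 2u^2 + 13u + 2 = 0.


D = b^2 - 4ac = (13)^2 - 4(2)(2) = 169 - 16 = 153
Since D > 0: two distinct irrational roots


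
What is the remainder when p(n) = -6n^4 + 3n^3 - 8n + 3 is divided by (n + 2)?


By the Remainder Theorem, the remainder equals p(-2):
  -6*(-2)^4 = -96
  3*(-2)^3 = -24
  0*(-2)^2 = 0
  -8*(-2)^1 = 16
  constant: 3
Sum: -96 - 24 + 0 + 16 + 3 = -101


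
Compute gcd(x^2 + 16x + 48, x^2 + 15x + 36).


Factor each:
  x^2 + 16x + 48 = (x + 12)(x + 4)
  x^2 + 15x + 36 = (x + 12)(x + 3)
Common monic factor: x + 12


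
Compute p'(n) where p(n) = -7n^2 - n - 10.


Apply the power rule term by term:
  d/dn(-7n^2) = -14n
  d/dn(-n) = -1
  d/dn(-10) = 0
p'(n) = -14n - 1


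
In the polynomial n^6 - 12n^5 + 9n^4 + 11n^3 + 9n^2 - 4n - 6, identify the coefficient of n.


Read off the coefficient of n: -4


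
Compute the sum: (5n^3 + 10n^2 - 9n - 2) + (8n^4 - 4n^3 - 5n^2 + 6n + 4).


Align terms by degree and add:
  5n^3 + 10n^2 - 9n - 2
+ 8n^4 - 4n^3 - 5n^2 + 6n + 4
= 8n^4 + n^3 + 5n^2 - 3n + 2


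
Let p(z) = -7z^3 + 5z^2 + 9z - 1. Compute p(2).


Using direct substitution:
  -7 * (2)^3 = -56
  5 * (2)^2 = 20
  9 * (2)^1 = 18
  constant: -1
Sum = -56 + 20 + 18 - 1 = -19


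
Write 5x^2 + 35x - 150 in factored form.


Roots satisfy r1 + r2 = -b/a = -7 and r1*r2 = c/a = -30.
So r1 = -10, r2 = 3.
5x^2 + 35x - 150 = 5(x - r1)(x - r2) = 5(x + 10)(x - 3)


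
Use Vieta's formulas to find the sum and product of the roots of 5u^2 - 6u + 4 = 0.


For au^2+bu+c=0: sum = -b/a, product = c/a.
a=5, b=-6, c=4
Sum = -(-6)/5 = 6/5
Product = (4)/5 = 4/5


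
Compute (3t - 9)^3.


Expand (3t - 9)^3 by repeated multiplication:
  (3t - 9)^2 = 9t^2 - 54t + 81
= 27t^3 - 243t^2 + 729t - 729


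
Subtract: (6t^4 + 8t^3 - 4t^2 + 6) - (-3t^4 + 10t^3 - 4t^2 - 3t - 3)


Distribute the minus sign:
  (6t^4 + 8t^3 - 4t^2 + 6)
- (-3t^4 + 10t^3 - 4t^2 - 3t - 3)
Negate second polynomial: 3t^4 - 10t^3 + 4t^2 + 3t + 3
Add: 9t^4 - 2t^3 + 3t + 9


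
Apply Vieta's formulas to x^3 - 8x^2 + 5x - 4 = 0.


Monic cubic x^3+bx^2+cx+d=0: sum=-b, pairwise sum=c, product=-d.
b=-8, c=5, d=-4
r1+r2+r3 = 8
r1r2+r1r3+r2r3 = 5
r1r2r3 = 4


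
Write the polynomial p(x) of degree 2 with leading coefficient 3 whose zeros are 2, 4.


p(x) = 3(x - 2)(x - 4)
Expand: 3x^2 - 18x + 24


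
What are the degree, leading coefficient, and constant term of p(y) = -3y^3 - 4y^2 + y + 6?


Highest power of y is 3, with coefficient -3. Constant term is 6.
Degree = 3, leading coefficient = -3, constant term = 6


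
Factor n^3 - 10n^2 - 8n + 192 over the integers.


Try integer roots (divisors of 192). n=6: p(6)=0.
Divide out (n - 6): quotient is n^2 - 4n - 32.
Factor the quadratic: (n - 8)(n + 4)
Result: (n - 6)(n - 8)(n + 4)


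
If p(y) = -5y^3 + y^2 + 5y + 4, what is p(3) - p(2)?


p(3) = -107
p(2) = -22
p(3) - p(2) = -107 + 22 = -85


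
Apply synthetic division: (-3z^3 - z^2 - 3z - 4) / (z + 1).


Synthetic division with c = -1. Coefficients: -3, -1, -3, -4
Bring down -3.
  -3 * -1 = 3; 3 - 1 = 2
  2 * -1 = -2; -2 - 3 = -5
  -5 * -1 = 5; 5 - 4 = 1
Quotient: -3z^2 + 2z - 5, Remainder: 1


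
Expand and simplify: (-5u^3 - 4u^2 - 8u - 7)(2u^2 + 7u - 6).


Distribute each term of the first polynomial:
  (-5u^3)(2u^2 + 7u - 6) = -10u^5 - 35u^4 + 30u^3
  (-4u^2)(2u^2 + 7u - 6) = -8u^4 - 28u^3 + 24u^2
  (-8u)(2u^2 + 7u - 6) = -16u^3 - 56u^2 + 48u
  (-7)(2u^2 + 7u - 6) = -14u^2 - 49u + 42
Sum: -10u^5 - 43u^4 - 14u^3 - 46u^2 - u + 42


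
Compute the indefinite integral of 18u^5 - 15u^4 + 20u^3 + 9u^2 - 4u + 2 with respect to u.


Reverse power rule on each term:
  ∫ 18u^5 du = 3u^6
  ∫ -15u^4 du = -3u^5
  ∫ 20u^3 du = 5u^4
  ∫ 9u^2 du = 3u^3
  ∫ -4u du = -2u^2
  ∫ 2 du = 2u
F(u) = 3u^6 - 3u^5 + 5u^4 + 3u^3 - 2u^2 + 2u + C


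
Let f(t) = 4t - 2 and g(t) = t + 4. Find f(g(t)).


Substitute g(t) into f:
f(g(t)) = 4*(t + 4) + (-2)
Expand and combine: 4t + 14


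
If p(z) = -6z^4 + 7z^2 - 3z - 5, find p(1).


Using direct substitution:
  -6 * (1)^4 = -6
  0 * (1)^3 = 0
  7 * (1)^2 = 7
  -3 * (1)^1 = -3
  constant: -5
Sum = -6 + 0 + 7 - 3 - 5 = -7


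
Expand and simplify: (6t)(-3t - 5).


Distribute each term of the first polynomial:
  (6t)(-3t - 5) = -18t^2 - 30t
Sum: -18t^2 - 30t


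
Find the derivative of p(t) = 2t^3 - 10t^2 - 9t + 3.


Apply the power rule term by term:
  d/dt(2t^3) = 6t^2
  d/dt(-10t^2) = -20t
  d/dt(-9t) = -9
  d/dt(3) = 0
p'(t) = 6t^2 - 20t - 9


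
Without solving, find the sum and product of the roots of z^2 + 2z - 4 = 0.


For az^2+bz+c=0: sum = -b/a, product = c/a.
a=1, b=2, c=-4
Sum = -(2)/1 = -2
Product = (-4)/1 = -4


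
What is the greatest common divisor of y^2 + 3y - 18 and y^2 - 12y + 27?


Factor each:
  y^2 + 3y - 18 = (y - 3)(y + 6)
  y^2 - 12y + 27 = (y - 3)(y - 9)
Common monic factor: y - 3


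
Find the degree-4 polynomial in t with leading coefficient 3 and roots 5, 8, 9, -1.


p(t) = 3(t - 5)(t - 8)(t - 9)(t + 1)
Expand: 3t^4 - 63t^3 + 405t^2 - 609t - 1080


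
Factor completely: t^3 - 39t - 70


Try integer roots (divisors of -70). t=7: p(7)=0.
Divide out (t - 7): quotient is t^2 + 7t + 10.
Factor the quadratic: (t + 5)(t + 2)
Result: (t - 7)(t + 5)(t + 2)


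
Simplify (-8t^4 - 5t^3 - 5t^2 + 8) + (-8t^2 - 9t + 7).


Align terms by degree and add:
  -8t^4 - 5t^3 - 5t^2 + 8
  -8t^2 - 9t + 7
= -8t^4 - 5t^3 - 13t^2 - 9t + 15


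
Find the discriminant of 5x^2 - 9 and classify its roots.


D = b^2 - 4ac = (0)^2 - 4(5)(-9) = 0 + 180 = 180
Since D > 0: two distinct irrational roots


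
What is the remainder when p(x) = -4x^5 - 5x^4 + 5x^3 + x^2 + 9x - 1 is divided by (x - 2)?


By the Remainder Theorem, the remainder equals p(2):
  -4*(2)^5 = -128
  -5*(2)^4 = -80
  5*(2)^3 = 40
  1*(2)^2 = 4
  9*(2)^1 = 18
  constant: -1
Sum: -128 - 80 + 40 + 4 + 18 - 1 = -147


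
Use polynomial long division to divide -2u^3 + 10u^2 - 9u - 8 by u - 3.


(-2u^3 + 10u^2 - 9u - 8) / (u - 3)
Step 1: -2u^2 * (u - 3) = -2u^3 + 6u^2; subtract.
Step 2: 4u * (u - 3) = 4u^2 - 12u; subtract.
Step 3: 3 * (u - 3) = 3u - 9; subtract.
Quotient: -2u^2 + 4u + 3, Remainder: 1


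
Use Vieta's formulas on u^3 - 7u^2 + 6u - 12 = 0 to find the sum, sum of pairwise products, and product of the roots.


Monic cubic u^3+bu^2+cu+d=0: sum=-b, pairwise sum=c, product=-d.
b=-7, c=6, d=-12
r1+r2+r3 = 7
r1r2+r1r3+r2r3 = 6
r1r2r3 = 12


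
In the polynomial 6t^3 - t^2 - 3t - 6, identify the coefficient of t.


Read off the coefficient of t: -3


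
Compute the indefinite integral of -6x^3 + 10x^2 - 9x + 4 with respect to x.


Reverse power rule on each term:
  ∫ -6x^3 dx = -(3/2)x^4
  ∫ 10x^2 dx = (10/3)x^3
  ∫ -9x dx = -(9/2)x^2
  ∫ 4 dx = 4x
F(x) = -(3/2)x^4 + (10/3)x^3 - (9/2)x^2 + 4x + C


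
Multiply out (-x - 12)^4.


Expand (-x - 12)^4 by repeated multiplication:
  (-x - 12)^2 = x^2 + 24x + 144
  (-x - 12)^3 = -x^3 - 36x^2 - 432x - 1728
= x^4 + 48x^3 + 864x^2 + 6912x + 20736


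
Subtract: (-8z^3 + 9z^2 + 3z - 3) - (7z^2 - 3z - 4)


Distribute the minus sign:
  (-8z^3 + 9z^2 + 3z - 3)
- (7z^2 - 3z - 4)
Negate second polynomial: -7z^2 + 3z + 4
Add: -8z^3 + 2z^2 + 6z + 1


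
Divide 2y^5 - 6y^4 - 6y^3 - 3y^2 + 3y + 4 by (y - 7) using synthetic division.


Synthetic division with c = 7. Coefficients: 2, -6, -6, -3, 3, 4
Bring down 2.
  2 * 7 = 14; 14 - 6 = 8
  8 * 7 = 56; 56 - 6 = 50
  50 * 7 = 350; 350 - 3 = 347
  347 * 7 = 2429; 2429 + 3 = 2432
  2432 * 7 = 17024; 17024 + 4 = 17028
Quotient: 2y^4 + 8y^3 + 50y^2 + 347y + 2432, Remainder: 17028


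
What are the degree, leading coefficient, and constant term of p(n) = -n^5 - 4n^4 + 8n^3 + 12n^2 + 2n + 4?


Highest power of n is 5, with coefficient -1. Constant term is 4.
Degree = 5, leading coefficient = -1, constant term = 4


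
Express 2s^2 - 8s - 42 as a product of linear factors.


Roots satisfy r1 + r2 = -b/a = 4 and r1*r2 = c/a = -21.
So r1 = 7, r2 = -3.
2s^2 - 8s - 42 = 2(s - r1)(s - r2) = 2(s - 7)(s + 3)


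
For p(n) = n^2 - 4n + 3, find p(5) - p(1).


p(5) = 8
p(1) = 0
p(5) - p(1) = 8 = 8


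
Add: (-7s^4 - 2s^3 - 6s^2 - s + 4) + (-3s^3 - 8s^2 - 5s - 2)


Align terms by degree and add:
  -7s^4 - 2s^3 - 6s^2 - s + 4
  -3s^3 - 8s^2 - 5s - 2
= -7s^4 - 5s^3 - 14s^2 - 6s + 2


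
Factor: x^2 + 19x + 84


Roots satisfy r1 + r2 = -b/a = -19 and r1*r2 = c/a = 84.
So r1 = -12, r2 = -7.
x^2 + 19x + 84 = (x - r1)(x - r2) = (x + 12)(x + 7)


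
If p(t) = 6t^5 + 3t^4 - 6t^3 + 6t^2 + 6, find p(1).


Using direct substitution:
  6 * (1)^5 = 6
  3 * (1)^4 = 3
  -6 * (1)^3 = -6
  6 * (1)^2 = 6
  0 * (1)^1 = 0
  constant: 6
Sum = 6 + 3 - 6 + 6 + 0 + 6 = 15


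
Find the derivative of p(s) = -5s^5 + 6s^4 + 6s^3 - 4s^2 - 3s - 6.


Apply the power rule term by term:
  d/ds(-5s^5) = -25s^4
  d/ds(6s^4) = 24s^3
  d/ds(6s^3) = 18s^2
  d/ds(-4s^2) = -8s
  d/ds(-3s) = -3
  d/ds(-6) = 0
p'(s) = -25s^4 + 24s^3 + 18s^2 - 8s - 3


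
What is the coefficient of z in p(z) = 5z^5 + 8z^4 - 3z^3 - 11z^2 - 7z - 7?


Read off the coefficient of z: -7


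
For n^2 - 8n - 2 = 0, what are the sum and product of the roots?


For an^2+bn+c=0: sum = -b/a, product = c/a.
a=1, b=-8, c=-2
Sum = -(-8)/1 = 8
Product = (-2)/1 = -2


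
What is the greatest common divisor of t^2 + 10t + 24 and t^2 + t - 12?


Factor each:
  t^2 + 10t + 24 = (t + 4)(t + 6)
  t^2 + t - 12 = (t + 4)(t - 3)
Common monic factor: t + 4


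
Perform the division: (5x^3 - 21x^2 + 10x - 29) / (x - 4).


(5x^3 - 21x^2 + 10x - 29) / (x - 4)
Step 1: 5x^2 * (x - 4) = 5x^3 - 20x^2; subtract.
Step 2: -x * (x - 4) = -x^2 + 4x; subtract.
Step 3: 6 * (x - 4) = 6x - 24; subtract.
Quotient: 5x^2 - x + 6, Remainder: -5


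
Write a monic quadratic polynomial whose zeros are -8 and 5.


p(x) = (x + 8)(x - 5)
Expand: x^2 + 3x - 40


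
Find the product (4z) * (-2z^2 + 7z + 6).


Distribute each term of the first polynomial:
  (4z)(-2z^2 + 7z + 6) = -8z^3 + 28z^2 + 24z
Sum: -8z^3 + 28z^2 + 24z


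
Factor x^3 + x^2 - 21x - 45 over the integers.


Try integer roots (divisors of -45). x=-3: p(-3)=0.
Divide out (x + 3): quotient is x^2 - 2x - 15.
Factor the quadratic: (x - 5)(x + 3)
Result: (x + 3)(x - 5)(x + 3)


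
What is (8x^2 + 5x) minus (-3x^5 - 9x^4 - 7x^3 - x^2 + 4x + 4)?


Distribute the minus sign:
  (8x^2 + 5x)
- (-3x^5 - 9x^4 - 7x^3 - x^2 + 4x + 4)
Negate second polynomial: 3x^5 + 9x^4 + 7x^3 + x^2 - 4x - 4
Add: 3x^5 + 9x^4 + 7x^3 + 9x^2 + x - 4


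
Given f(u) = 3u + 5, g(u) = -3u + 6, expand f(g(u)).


Substitute g(u) into f:
f(g(u)) = 3*(-3u + 6) + 5
Expand and combine: -9u + 23


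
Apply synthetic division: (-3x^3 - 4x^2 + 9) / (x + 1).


Synthetic division with c = -1. Coefficients: -3, -4, 0, 9
Bring down -3.
  -3 * -1 = 3; 3 - 4 = -1
  -1 * -1 = 1; 1 + 0 = 1
  1 * -1 = -1; -1 + 9 = 8
Quotient: -3x^2 - x + 1, Remainder: 8


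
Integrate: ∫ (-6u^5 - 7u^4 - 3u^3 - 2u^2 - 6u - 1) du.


Reverse power rule on each term:
  ∫ -6u^5 du = -u^6
  ∫ -7u^4 du = -(7/5)u^5
  ∫ -3u^3 du = -(3/4)u^4
  ∫ -2u^2 du = -(2/3)u^3
  ∫ -6u du = -3u^2
  ∫ -1 du = -u
F(u) = -u^6 - (7/5)u^5 - (3/4)u^4 - (2/3)u^3 - 3u^2 - u + C


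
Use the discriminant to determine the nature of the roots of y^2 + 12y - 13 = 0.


D = b^2 - 4ac = (12)^2 - 4(1)(-13) = 144 + 52 = 196
Since D > 0: two distinct rational roots


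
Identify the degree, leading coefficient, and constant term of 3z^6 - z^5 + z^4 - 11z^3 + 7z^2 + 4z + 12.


Highest power of z is 6, with coefficient 3. Constant term is 12.
Degree = 6, leading coefficient = 3, constant term = 12


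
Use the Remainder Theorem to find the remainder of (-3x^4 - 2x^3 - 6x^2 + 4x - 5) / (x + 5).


By the Remainder Theorem, the remainder equals p(-5):
  -3*(-5)^4 = -1875
  -2*(-5)^3 = 250
  -6*(-5)^2 = -150
  4*(-5)^1 = -20
  constant: -5
Sum: -1875 + 250 - 150 - 20 - 5 = -1800


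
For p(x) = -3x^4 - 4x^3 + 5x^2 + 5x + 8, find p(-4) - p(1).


p(-4) = -444
p(1) = 11
p(-4) - p(1) = -444 - 11 = -455


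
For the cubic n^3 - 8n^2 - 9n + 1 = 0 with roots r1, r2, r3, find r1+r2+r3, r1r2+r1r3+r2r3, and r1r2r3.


Monic cubic n^3+bn^2+cn+d=0: sum=-b, pairwise sum=c, product=-d.
b=-8, c=-9, d=1
r1+r2+r3 = 8
r1r2+r1r3+r2r3 = -9
r1r2r3 = -1


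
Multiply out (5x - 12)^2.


Expand (5x - 12)^2 by repeated multiplication:
= 25x^2 - 120x + 144


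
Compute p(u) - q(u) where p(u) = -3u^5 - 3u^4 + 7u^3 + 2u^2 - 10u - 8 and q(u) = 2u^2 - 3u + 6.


Distribute the minus sign:
  (-3u^5 - 3u^4 + 7u^3 + 2u^2 - 10u - 8)
- (2u^2 - 3u + 6)
Negate second polynomial: -2u^2 + 3u - 6
Add: -3u^5 - 3u^4 + 7u^3 - 7u - 14


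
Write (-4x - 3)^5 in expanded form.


Expand (-4x - 3)^5 by repeated multiplication:
  (-4x - 3)^2 = 16x^2 + 24x + 9
  (-4x - 3)^3 = -64x^3 - 144x^2 - 108x - 27
  (-4x - 3)^4 = 256x^4 + 768x^3 + 864x^2 + 432x + 81
= -1024x^5 - 3840x^4 - 5760x^3 - 4320x^2 - 1620x - 243


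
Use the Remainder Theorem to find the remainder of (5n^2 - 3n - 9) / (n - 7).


By the Remainder Theorem, the remainder equals p(7):
  5*(7)^2 = 245
  -3*(7)^1 = -21
  constant: -9
Sum: 245 - 21 - 9 = 215


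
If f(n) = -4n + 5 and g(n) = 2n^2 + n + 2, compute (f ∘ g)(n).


Substitute g(n) into f:
f(g(n)) = -4*(2n^2 + n + 2) + 5
Expand and combine: -8n^2 - 4n - 3


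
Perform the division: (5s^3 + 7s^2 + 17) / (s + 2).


(5s^3 + 7s^2 + 17) / (s + 2)
Step 1: 5s^2 * (s + 2) = 5s^3 + 10s^2; subtract.
Step 2: -3s * (s + 2) = -3s^2 - 6s; subtract.
Step 3: 6 * (s + 2) = 6s + 12; subtract.
Quotient: 5s^2 - 3s + 6, Remainder: 5


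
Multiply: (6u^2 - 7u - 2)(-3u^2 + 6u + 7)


Distribute each term of the first polynomial:
  (6u^2)(-3u^2 + 6u + 7) = -18u^4 + 36u^3 + 42u^2
  (-7u)(-3u^2 + 6u + 7) = 21u^3 - 42u^2 - 49u
  (-2)(-3u^2 + 6u + 7) = 6u^2 - 12u - 14
Sum: -18u^4 + 57u^3 + 6u^2 - 61u - 14


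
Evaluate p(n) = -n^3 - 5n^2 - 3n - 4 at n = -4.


Using direct substitution:
  -1 * (-4)^3 = 64
  -5 * (-4)^2 = -80
  -3 * (-4)^1 = 12
  constant: -4
Sum = 64 - 80 + 12 - 4 = -8


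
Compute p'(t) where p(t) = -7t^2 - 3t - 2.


Apply the power rule term by term:
  d/dt(-7t^2) = -14t
  d/dt(-3t) = -3
  d/dt(-2) = 0
p'(t) = -14t - 3


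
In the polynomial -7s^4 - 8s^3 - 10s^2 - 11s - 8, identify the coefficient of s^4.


Read off the coefficient of s^4: -7


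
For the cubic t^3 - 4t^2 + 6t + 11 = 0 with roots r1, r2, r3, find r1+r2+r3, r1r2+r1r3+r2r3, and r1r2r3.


Monic cubic t^3+bt^2+ct+d=0: sum=-b, pairwise sum=c, product=-d.
b=-4, c=6, d=11
r1+r2+r3 = 4
r1r2+r1r3+r2r3 = 6
r1r2r3 = -11


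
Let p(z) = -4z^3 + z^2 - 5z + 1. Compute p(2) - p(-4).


p(2) = -37
p(-4) = 293
p(2) - p(-4) = -37 - 293 = -330
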